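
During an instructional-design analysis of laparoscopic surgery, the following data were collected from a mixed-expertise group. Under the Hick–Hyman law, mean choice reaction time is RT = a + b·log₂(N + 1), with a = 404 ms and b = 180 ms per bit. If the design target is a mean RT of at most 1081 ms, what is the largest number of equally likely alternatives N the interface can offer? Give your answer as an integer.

12

Set 404 + 180·log₂(N + 1) ≤ 1081.
log₂(N + 1) ≤ (1081 − 404) / 180 = 3.7611.
N + 1 ≤ 2^3.7611 = 13.5583.
N ≤ 12.5583, so the largest integer N is 12.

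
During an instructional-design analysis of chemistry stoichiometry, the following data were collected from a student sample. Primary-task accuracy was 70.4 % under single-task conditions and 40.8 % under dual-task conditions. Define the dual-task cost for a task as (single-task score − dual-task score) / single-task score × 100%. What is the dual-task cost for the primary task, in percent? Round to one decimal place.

42.0

Cost = (70.4 − 40.8) / 70.4 × 100%
     = 29.6000 / 70.4 × 100% = 42.0455%.
≈ 42.0%.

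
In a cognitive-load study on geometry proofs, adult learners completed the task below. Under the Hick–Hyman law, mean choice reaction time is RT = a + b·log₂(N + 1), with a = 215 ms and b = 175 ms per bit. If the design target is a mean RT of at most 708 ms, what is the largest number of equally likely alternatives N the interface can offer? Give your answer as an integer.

6

Set 215 + 175·log₂(N + 1) ≤ 708.
log₂(N + 1) ≤ (708 − 215) / 175 = 2.8171.
N + 1 ≤ 2^2.8171 = 7.0474.
N ≤ 6.0474, so the largest integer N is 6.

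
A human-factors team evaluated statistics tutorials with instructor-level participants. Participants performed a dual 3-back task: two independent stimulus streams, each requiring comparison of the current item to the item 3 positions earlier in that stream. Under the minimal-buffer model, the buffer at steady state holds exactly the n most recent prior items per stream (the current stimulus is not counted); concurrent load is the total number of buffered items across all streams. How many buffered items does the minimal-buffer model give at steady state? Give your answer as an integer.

6

Each stream's buffer holds its 3 most recent prior items.
Two independent streams: 2 × 3 = 6 buffered items at steady state.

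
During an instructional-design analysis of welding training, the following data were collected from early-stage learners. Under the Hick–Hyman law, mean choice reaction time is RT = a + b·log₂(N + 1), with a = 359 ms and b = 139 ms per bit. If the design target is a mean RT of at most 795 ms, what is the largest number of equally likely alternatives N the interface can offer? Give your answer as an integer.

Set 359 + 139·log₂(N + 1) ≤ 795.
log₂(N + 1) ≤ (795 − 359) / 139 = 3.1367.
N + 1 ≤ 2^3.1367 = 8.7951.
N ≤ 7.7951, so the largest integer N is 7.

7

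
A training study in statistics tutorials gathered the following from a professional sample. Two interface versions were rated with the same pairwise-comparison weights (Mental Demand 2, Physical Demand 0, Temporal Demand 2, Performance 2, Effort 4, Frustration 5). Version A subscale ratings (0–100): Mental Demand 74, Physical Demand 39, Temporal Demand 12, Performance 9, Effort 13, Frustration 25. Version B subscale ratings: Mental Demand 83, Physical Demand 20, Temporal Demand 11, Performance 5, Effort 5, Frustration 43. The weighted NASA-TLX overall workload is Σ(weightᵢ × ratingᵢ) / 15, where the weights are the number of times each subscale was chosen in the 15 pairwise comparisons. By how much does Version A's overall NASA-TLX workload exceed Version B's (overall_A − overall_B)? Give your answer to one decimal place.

-4.4

Version A weighted sum = 2·74 + 0·39 + 2·12 + 2·9 + 4·13 + 5·25 = 148 + 0 + 24 + 18 + 52 + 125 = 367; overall_A = 367/15 = 24.4667.
Version B weighted sum = 2·83 + 0·20 + 2·11 + 2·5 + 4·5 + 5·43 = 166 + 0 + 22 + 10 + 20 + 215 = 433; overall_B = 433/15 = 28.8667.
Difference = 24.4667 − 28.8667 = -4.4000 ≈ -4.4.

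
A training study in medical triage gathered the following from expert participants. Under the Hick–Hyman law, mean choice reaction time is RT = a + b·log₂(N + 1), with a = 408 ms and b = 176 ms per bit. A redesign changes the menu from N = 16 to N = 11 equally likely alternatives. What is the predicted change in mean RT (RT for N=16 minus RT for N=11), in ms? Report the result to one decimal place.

RT(16) = 408 + 176·log₂(17) = 408 + 176·4.0875 = 1127.4000 ms.
RT(11) = 408 + 176·log₂(12) = 408 + 176·3.5850 = 1038.9600 ms.
Difference = 1127.4000 − 1038.9600 = 88.4400 ≈ 88.4 ms.

88.4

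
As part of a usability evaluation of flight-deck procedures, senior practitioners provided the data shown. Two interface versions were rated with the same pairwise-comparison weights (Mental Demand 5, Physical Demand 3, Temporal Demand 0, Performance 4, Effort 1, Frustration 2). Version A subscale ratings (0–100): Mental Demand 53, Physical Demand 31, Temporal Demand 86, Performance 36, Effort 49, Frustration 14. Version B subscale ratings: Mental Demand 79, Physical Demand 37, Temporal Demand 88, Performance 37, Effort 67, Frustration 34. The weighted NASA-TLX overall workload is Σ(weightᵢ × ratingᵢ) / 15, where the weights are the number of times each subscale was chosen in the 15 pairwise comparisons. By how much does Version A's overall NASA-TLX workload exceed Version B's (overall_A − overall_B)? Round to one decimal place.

-14.0

Version A weighted sum = 5·53 + 3·31 + 0·86 + 4·36 + 1·49 + 2·14 = 265 + 93 + 0 + 144 + 49 + 28 = 579; overall_A = 579/15 = 38.6000.
Version B weighted sum = 5·79 + 3·37 + 0·88 + 4·37 + 1·67 + 2·34 = 395 + 111 + 0 + 148 + 67 + 68 = 789; overall_B = 789/15 = 52.6000.
Difference = 38.6000 − 52.6000 = -14.0000 ≈ -14.0.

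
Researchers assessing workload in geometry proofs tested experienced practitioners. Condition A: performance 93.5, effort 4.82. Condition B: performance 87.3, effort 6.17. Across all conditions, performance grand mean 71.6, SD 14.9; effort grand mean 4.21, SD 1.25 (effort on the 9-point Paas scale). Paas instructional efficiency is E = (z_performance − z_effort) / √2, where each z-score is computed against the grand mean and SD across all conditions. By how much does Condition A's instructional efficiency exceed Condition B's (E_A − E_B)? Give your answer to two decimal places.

1.06

Condition A: z_P = (93.5 − 71.6)/14.9 = 1.4698; z_E = (4.82 − 4.21)/1.25 = 0.4880; E_A = (1.4698 − 0.4880)/√2 = 0.6942.
Condition B: z_P = (87.3 − 71.6)/14.9 = 1.0537; z_E = (6.17 − 4.21)/1.25 = 1.5680; E_B = (1.0537 − 1.5680)/√2 = -0.3637.
E_A − E_B = 0.6942 − (-0.3637) = 1.0579 ≈ 1.06.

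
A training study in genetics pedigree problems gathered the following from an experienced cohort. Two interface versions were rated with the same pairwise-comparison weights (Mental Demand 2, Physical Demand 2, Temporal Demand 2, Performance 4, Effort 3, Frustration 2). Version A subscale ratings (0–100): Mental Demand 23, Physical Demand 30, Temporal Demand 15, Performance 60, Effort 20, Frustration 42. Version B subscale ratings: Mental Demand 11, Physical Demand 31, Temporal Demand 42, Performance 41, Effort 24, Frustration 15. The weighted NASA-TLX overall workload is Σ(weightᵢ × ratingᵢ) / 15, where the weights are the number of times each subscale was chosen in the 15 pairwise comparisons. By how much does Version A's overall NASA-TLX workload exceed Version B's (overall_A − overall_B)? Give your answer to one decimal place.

5.7

Version A weighted sum = 2·23 + 2·30 + 2·15 + 4·60 + 3·20 + 2·42 = 46 + 60 + 30 + 240 + 60 + 84 = 520; overall_A = 520/15 = 34.6667.
Version B weighted sum = 2·11 + 2·31 + 2·42 + 4·41 + 3·24 + 2·15 = 22 + 62 + 84 + 164 + 72 + 30 = 434; overall_B = 434/15 = 28.9333.
Difference = 34.6667 − 28.9333 = 5.7334 ≈ 5.7.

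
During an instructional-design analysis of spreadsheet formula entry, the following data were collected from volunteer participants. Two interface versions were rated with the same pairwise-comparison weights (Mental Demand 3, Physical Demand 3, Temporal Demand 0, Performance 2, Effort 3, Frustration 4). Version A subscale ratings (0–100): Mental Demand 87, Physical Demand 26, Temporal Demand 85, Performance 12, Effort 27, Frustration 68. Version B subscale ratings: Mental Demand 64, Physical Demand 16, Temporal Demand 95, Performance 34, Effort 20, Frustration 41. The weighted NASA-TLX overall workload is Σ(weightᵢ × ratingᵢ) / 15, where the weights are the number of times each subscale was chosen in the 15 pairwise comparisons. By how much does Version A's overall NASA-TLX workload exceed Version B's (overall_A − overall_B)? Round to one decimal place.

12.3

Version A weighted sum = 3·87 + 3·26 + 0·85 + 2·12 + 3·27 + 4·68 = 261 + 78 + 0 + 24 + 81 + 272 = 716; overall_A = 716/15 = 47.7333.
Version B weighted sum = 3·64 + 3·16 + 0·95 + 2·34 + 3·20 + 4·41 = 192 + 48 + 0 + 68 + 60 + 164 = 532; overall_B = 532/15 = 35.4667.
Difference = 47.7333 − 35.4667 = 12.2666 ≈ 12.3.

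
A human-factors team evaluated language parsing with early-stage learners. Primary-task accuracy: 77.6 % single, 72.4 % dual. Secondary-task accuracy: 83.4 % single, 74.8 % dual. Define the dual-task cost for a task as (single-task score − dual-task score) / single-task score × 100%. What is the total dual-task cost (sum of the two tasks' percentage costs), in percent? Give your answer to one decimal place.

17.0

Primary cost = (77.6 − 72.4) / 77.6 × 100% = 6.7010%.
Secondary cost = (83.4 − 74.8) / 83.4 × 100% = 10.3118%.
Total = 6.7010% + 10.3118% = 17.0128% ≈ 17.0%.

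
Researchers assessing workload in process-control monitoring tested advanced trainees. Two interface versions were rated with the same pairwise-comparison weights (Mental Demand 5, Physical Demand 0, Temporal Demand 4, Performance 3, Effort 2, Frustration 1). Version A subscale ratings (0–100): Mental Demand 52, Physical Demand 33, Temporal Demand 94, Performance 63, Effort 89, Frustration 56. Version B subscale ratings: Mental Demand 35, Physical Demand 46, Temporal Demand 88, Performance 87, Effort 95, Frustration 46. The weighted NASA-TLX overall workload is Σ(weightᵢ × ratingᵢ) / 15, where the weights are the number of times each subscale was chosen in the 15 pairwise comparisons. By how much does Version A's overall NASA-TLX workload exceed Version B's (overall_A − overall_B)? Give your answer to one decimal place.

Version A weighted sum = 5·52 + 0·33 + 4·94 + 3·63 + 2·89 + 1·56 = 260 + 0 + 376 + 189 + 178 + 56 = 1059; overall_A = 1059/15 = 70.6000.
Version B weighted sum = 5·35 + 0·46 + 4·88 + 3·87 + 2·95 + 1·46 = 175 + 0 + 352 + 261 + 190 + 46 = 1024; overall_B = 1024/15 = 68.2667.
Difference = 70.6000 − 68.2667 = 2.3333 ≈ 2.3.

2.3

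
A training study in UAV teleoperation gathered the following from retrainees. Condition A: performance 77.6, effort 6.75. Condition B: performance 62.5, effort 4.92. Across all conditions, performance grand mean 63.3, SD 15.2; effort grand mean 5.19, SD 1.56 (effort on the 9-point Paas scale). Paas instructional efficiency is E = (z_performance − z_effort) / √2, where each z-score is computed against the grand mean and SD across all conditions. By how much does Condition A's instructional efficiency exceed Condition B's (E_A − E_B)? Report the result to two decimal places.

Condition A: z_P = (77.6 − 63.3)/15.2 = 0.9408; z_E = (6.75 − 5.19)/1.56 = 1.0000; E_A = (0.9408 − 1.0000)/√2 = -0.0419.
Condition B: z_P = (62.5 − 63.3)/15.2 = -0.0526; z_E = (4.92 − 5.19)/1.56 = -0.1731; E_B = (-0.0526 − (-0.1731))/√2 = 0.0852.
E_A − E_B = -0.0419 − 0.0852 = -0.1271 ≈ -0.13.

-0.13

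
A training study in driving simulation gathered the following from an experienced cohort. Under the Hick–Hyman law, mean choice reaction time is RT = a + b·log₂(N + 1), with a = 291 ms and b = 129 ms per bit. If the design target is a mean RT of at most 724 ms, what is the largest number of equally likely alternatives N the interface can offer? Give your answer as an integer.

9

Set 291 + 129·log₂(N + 1) ≤ 724.
log₂(N + 1) ≤ (724 − 291) / 129 = 3.3566.
N + 1 ≤ 2^3.3566 = 10.2432.
N ≤ 9.2432, so the largest integer N is 9.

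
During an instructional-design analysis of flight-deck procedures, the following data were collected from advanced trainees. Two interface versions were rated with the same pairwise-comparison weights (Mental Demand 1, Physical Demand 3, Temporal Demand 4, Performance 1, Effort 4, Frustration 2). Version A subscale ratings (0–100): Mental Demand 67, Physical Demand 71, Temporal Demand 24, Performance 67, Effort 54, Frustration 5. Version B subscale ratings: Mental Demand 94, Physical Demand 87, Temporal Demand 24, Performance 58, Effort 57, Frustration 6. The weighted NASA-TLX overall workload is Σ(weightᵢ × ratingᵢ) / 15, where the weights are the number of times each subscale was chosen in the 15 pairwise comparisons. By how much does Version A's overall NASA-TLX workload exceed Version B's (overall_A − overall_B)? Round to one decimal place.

Version A weighted sum = 1·67 + 3·71 + 4·24 + 1·67 + 4·54 + 2·5 = 67 + 213 + 96 + 67 + 216 + 10 = 669; overall_A = 669/15 = 44.6000.
Version B weighted sum = 1·94 + 3·87 + 4·24 + 1·58 + 4·57 + 2·6 = 94 + 261 + 96 + 58 + 228 + 12 = 749; overall_B = 749/15 = 49.9333.
Difference = 44.6000 − 49.9333 = -5.3333 ≈ -5.3.

-5.3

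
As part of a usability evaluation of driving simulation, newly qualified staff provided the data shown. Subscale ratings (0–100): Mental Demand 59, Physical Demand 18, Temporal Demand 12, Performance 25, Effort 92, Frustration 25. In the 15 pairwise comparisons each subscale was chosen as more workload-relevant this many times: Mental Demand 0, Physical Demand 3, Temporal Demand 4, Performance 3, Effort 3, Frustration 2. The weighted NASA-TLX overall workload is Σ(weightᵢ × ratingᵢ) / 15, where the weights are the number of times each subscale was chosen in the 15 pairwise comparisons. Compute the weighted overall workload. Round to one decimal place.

The tallies are the weights (they sum to 15).
Weighted sum = 0·59 + 3·18 + 4·12 + 3·25 + 3·92 + 2·25
            = 0 + 54 + 48 + 75 + 276 + 50 = 503.
Overall workload = 503 / 15 = 33.5333 ≈ 33.5.

33.5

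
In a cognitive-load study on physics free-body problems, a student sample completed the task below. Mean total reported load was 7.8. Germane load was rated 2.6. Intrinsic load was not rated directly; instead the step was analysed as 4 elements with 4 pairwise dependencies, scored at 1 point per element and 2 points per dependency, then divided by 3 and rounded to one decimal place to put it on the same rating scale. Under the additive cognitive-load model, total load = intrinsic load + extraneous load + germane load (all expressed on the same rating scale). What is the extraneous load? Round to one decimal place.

Intrinsic (element-interactivity): (4 × 1 + 4 × 2) / 3 = 12 / 3 = 4.0000 → 4.0.
extraneous load = total − intrinsic − germane
             = 7.8 − 4.0 − 2.6 = 1.2.

1.2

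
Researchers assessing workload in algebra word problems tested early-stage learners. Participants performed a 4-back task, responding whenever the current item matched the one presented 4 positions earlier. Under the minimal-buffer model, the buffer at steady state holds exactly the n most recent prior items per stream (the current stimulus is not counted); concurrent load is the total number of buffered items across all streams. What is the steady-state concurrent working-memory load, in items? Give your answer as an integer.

The buffer holds the 4 most recent prior items.
Steady-state concurrent load = 4 items.

4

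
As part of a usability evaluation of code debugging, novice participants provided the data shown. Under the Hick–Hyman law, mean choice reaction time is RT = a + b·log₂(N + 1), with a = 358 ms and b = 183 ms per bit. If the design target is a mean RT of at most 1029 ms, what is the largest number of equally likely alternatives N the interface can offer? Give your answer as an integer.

Set 358 + 183·log₂(N + 1) ≤ 1029.
log₂(N + 1) ≤ (1029 − 358) / 183 = 3.6667.
N + 1 ≤ 2^3.6667 = 12.6995.
N ≤ 11.6995, so the largest integer N is 11.

11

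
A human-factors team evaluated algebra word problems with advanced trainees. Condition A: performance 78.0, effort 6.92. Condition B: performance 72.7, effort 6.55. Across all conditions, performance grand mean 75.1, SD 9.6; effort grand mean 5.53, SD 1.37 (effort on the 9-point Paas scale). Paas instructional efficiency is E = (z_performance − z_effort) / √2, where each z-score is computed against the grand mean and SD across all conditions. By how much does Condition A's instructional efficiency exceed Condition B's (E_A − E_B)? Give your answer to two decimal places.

Condition A: z_P = (78.0 − 75.1)/9.6 = 0.3021; z_E = (6.92 − 5.53)/1.37 = 1.0146; E_A = (0.3021 − 1.0146)/√2 = -0.5038.
Condition B: z_P = (72.7 − 75.1)/9.6 = -0.2500; z_E = (6.55 − 5.53)/1.37 = 0.7445; E_B = (-0.2500 − 0.7445)/√2 = -0.7032.
E_A − E_B = -0.5038 − (-0.7032) = 0.1994 ≈ 0.20.

0.20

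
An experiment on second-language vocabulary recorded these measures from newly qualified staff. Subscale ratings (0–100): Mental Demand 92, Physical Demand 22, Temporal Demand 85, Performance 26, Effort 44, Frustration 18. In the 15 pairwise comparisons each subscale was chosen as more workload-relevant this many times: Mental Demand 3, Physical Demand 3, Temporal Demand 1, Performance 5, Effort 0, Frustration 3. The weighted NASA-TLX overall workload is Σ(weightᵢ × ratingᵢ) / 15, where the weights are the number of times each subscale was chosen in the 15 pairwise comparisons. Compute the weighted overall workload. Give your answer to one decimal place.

40.7

The tallies are the weights (they sum to 15).
Weighted sum = 3·92 + 3·22 + 1·85 + 5·26 + 0·44 + 3·18
            = 276 + 66 + 85 + 130 + 0 + 54 = 611.
Overall workload = 611 / 15 = 40.7333 ≈ 40.7.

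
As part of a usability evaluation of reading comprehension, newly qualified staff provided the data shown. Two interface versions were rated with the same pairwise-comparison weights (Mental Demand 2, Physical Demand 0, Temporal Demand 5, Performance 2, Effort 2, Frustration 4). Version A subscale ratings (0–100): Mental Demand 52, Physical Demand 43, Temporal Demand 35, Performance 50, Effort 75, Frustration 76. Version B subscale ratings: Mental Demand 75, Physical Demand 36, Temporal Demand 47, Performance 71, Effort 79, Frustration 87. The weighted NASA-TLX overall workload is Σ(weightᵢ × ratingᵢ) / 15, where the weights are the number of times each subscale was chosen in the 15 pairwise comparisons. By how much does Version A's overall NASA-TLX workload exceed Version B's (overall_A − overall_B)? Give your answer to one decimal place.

Version A weighted sum = 2·52 + 0·43 + 5·35 + 2·50 + 2·75 + 4·76 = 104 + 0 + 175 + 100 + 150 + 304 = 833; overall_A = 833/15 = 55.5333.
Version B weighted sum = 2·75 + 0·36 + 5·47 + 2·71 + 2·79 + 4·87 = 150 + 0 + 235 + 142 + 158 + 348 = 1033; overall_B = 1033/15 = 68.8667.
Difference = 55.5333 − 68.8667 = -13.3334 ≈ -13.3.

-13.3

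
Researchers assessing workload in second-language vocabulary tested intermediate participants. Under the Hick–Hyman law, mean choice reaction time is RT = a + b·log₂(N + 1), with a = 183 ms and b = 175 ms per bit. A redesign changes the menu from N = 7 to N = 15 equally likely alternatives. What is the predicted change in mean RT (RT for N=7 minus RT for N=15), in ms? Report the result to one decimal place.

RT(7) = 183 + 175·log₂(8) = 183 + 175·3.0000 = 708.0000 ms.
RT(15) = 183 + 175·log₂(16) = 183 + 175·4.0000 = 883.0000 ms.
Difference = 708.0000 − 883.0000 = -175.0000 ≈ -175.0 ms.

-175.0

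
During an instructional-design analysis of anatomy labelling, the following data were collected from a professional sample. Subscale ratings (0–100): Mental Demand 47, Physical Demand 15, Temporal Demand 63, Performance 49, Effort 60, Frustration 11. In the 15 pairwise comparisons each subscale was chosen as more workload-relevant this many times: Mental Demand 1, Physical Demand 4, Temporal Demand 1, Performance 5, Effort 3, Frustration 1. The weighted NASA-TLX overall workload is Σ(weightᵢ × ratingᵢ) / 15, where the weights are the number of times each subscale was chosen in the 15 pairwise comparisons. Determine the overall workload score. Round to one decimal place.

The tallies are the weights (they sum to 15).
Weighted sum = 1·47 + 4·15 + 1·63 + 5·49 + 3·60 + 1·11
            = 47 + 60 + 63 + 245 + 180 + 11 = 606.
Overall workload = 606 / 15 = 40.4000 ≈ 40.4.

40.4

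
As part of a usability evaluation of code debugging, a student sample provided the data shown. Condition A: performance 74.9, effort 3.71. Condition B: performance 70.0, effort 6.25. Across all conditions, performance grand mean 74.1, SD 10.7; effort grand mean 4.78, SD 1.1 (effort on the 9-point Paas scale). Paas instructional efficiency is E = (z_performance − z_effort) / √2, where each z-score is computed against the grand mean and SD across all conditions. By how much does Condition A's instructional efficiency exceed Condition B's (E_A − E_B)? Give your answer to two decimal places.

1.96

Condition A: z_P = (74.9 − 74.1)/10.7 = 0.0748; z_E = (3.71 − 4.78)/1.1 = -0.9727; E_A = (0.0748 − (-0.9727))/√2 = 0.7407.
Condition B: z_P = (70.0 − 74.1)/10.7 = -0.3832; z_E = (6.25 − 4.78)/1.1 = 1.3364; E_B = (-0.3832 − 1.3364)/√2 = -1.2159.
E_A − E_B = 0.7407 − (-1.2159) = 1.9566 ≈ 1.96.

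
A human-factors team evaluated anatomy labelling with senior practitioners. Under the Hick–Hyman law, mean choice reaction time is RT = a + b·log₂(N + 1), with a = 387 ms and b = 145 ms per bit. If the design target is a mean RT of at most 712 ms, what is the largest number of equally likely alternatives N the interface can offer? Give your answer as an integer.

Set 387 + 145·log₂(N + 1) ≤ 712.
log₂(N + 1) ≤ (712 − 387) / 145 = 2.2414.
N + 1 ≤ 2^2.2414 = 4.7286.
N ≤ 3.7286, so the largest integer N is 3.

3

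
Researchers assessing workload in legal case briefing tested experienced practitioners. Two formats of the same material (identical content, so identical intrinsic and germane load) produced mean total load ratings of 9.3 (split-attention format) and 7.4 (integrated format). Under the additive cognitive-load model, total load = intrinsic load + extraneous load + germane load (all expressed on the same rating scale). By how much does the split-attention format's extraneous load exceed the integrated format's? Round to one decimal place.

1.9

Intrinsic and germane load are equal across formats, so the difference in total load equals the difference in extraneous load.
Extraneous-load difference = 9.3 − 7.4 = 1.9.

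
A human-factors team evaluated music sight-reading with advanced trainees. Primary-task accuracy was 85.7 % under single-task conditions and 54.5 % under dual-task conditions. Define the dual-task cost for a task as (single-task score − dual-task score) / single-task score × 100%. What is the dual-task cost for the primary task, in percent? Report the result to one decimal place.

36.4

Cost = (85.7 − 54.5) / 85.7 × 100%
     = 31.2000 / 85.7 × 100% = 36.4061%.
≈ 36.4%.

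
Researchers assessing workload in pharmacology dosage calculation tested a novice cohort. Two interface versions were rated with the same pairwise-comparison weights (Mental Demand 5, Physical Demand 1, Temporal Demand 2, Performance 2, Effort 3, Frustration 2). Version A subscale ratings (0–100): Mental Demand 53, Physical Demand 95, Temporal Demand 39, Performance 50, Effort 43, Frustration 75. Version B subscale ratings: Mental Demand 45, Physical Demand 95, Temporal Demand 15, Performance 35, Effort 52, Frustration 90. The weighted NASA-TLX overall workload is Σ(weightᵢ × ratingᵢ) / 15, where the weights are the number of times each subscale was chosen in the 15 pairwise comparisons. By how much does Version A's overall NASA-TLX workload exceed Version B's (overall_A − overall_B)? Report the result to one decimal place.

4.1

Version A weighted sum = 5·53 + 1·95 + 2·39 + 2·50 + 3·43 + 2·75 = 265 + 95 + 78 + 100 + 129 + 150 = 817; overall_A = 817/15 = 54.4667.
Version B weighted sum = 5·45 + 1·95 + 2·15 + 2·35 + 3·52 + 2·90 = 225 + 95 + 30 + 70 + 156 + 180 = 756; overall_B = 756/15 = 50.4000.
Difference = 54.4667 − 50.4000 = 4.0667 ≈ 4.1.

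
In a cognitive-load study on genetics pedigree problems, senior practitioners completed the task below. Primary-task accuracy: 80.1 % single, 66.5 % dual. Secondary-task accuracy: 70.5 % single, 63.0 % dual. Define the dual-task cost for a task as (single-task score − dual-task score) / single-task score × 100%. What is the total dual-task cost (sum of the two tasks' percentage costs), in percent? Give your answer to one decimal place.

27.6

Primary cost = (80.1 − 66.5) / 80.1 × 100% = 16.9788%.
Secondary cost = (70.5 − 63.0) / 70.5 × 100% = 10.6383%.
Total = 16.9788% + 10.6383% = 27.6171% ≈ 27.6%.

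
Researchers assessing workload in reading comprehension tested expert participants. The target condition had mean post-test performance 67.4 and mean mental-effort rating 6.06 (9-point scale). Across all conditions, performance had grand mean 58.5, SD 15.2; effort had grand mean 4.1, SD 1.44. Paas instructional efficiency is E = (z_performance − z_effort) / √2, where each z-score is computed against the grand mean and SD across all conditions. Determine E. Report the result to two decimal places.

-0.55

z_performance = (67.4 − 58.5) / 15.2 = 8.9000 / 15.2 = 0.5855.
z_effort = (6.06 − 4.1) / 1.44 = 1.9600 / 1.44 = 1.3611.
z_P − z_E = 0.5855 − 1.3611 = -0.7756.
E = -0.7756 / √2 = -0.7756 / 1.41421 = -0.5484 ≈ -0.55.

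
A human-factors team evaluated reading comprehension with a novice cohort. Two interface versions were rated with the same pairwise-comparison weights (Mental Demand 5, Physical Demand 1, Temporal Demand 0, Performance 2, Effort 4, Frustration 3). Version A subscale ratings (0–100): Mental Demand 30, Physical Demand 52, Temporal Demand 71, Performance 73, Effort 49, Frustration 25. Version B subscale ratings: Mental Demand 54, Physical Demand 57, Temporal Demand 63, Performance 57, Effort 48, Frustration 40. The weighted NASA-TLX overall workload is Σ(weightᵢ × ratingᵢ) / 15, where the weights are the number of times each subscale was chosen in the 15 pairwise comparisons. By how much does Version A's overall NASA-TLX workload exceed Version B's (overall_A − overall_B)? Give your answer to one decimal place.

Version A weighted sum = 5·30 + 1·52 + 0·71 + 2·73 + 4·49 + 3·25 = 150 + 52 + 0 + 146 + 196 + 75 = 619; overall_A = 619/15 = 41.2667.
Version B weighted sum = 5·54 + 1·57 + 0·63 + 2·57 + 4·48 + 3·40 = 270 + 57 + 0 + 114 + 192 + 120 = 753; overall_B = 753/15 = 50.2000.
Difference = 41.2667 − 50.2000 = -8.9333 ≈ -8.9.

-8.9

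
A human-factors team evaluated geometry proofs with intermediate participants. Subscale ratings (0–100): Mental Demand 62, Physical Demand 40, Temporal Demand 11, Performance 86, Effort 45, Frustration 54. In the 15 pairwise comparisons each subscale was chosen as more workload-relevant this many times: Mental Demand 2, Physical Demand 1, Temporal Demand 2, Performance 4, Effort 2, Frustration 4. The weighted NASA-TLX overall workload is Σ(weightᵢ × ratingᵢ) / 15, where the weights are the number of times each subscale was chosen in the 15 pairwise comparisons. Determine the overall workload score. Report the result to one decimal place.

55.7

The tallies are the weights (they sum to 15).
Weighted sum = 2·62 + 1·40 + 2·11 + 4·86 + 2·45 + 4·54
            = 124 + 40 + 22 + 344 + 90 + 216 = 836.
Overall workload = 836 / 15 = 55.7333 ≈ 55.7.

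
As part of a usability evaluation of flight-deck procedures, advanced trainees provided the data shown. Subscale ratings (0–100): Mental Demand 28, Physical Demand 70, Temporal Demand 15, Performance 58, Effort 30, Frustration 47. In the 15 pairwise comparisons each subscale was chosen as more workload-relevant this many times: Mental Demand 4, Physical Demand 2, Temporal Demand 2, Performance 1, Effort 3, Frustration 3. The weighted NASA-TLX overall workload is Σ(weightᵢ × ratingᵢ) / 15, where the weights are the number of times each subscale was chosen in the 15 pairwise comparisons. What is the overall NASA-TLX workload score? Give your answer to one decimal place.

The tallies are the weights (they sum to 15).
Weighted sum = 4·28 + 2·70 + 2·15 + 1·58 + 3·30 + 3·47
            = 112 + 140 + 30 + 58 + 90 + 141 = 571.
Overall workload = 571 / 15 = 38.0667 ≈ 38.1.

38.1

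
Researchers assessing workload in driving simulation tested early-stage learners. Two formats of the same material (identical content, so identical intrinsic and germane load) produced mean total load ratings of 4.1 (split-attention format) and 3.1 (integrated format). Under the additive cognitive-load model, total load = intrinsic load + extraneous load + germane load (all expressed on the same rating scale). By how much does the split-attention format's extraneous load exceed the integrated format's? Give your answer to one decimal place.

Intrinsic and germane load are equal across formats, so the difference in total load equals the difference in extraneous load.
Extraneous-load difference = 4.1 − 3.1 = 1.0.

1.0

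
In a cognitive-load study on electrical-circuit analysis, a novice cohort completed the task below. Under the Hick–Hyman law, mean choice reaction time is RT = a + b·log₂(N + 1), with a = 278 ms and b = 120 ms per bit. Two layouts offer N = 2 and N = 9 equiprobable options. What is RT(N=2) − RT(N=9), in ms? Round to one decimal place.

-208.4

RT(2) = 278 + 120·log₂(3) = 278 + 120·1.5850 = 468.2000 ms.
RT(9) = 278 + 120·log₂(10) = 278 + 120·3.3219 = 676.6280 ms.
Difference = 468.2000 − 676.6280 = -208.4280 ≈ -208.4 ms.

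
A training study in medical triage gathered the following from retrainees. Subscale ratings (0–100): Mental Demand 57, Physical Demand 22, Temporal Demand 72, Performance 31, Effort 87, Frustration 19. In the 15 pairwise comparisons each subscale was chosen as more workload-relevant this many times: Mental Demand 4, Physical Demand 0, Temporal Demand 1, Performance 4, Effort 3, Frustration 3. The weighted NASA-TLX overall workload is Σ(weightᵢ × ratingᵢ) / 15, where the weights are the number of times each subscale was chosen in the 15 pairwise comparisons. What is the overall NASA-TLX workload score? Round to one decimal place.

The tallies are the weights (they sum to 15).
Weighted sum = 4·57 + 0·22 + 1·72 + 4·31 + 3·87 + 3·19
            = 228 + 0 + 72 + 124 + 261 + 57 = 742.
Overall workload = 742 / 15 = 49.4667 ≈ 49.5.

49.5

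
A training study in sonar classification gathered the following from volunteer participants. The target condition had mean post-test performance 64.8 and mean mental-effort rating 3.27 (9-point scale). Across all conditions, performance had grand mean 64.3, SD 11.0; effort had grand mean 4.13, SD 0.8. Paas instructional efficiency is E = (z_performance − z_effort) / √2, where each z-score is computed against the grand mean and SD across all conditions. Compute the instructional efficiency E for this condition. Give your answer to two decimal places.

0.79

z_performance = (64.8 − 64.3) / 11.0 = 0.5000 / 11.0 = 0.0455.
z_effort = (3.27 − 4.13) / 0.8 = -0.8600 / 0.8 = -1.0750.
z_P − z_E = 0.0455 − (-1.0750) = 1.1205.
E = 1.1205 / √2 = 1.1205 / 1.41421 = 0.7923 ≈ 0.79.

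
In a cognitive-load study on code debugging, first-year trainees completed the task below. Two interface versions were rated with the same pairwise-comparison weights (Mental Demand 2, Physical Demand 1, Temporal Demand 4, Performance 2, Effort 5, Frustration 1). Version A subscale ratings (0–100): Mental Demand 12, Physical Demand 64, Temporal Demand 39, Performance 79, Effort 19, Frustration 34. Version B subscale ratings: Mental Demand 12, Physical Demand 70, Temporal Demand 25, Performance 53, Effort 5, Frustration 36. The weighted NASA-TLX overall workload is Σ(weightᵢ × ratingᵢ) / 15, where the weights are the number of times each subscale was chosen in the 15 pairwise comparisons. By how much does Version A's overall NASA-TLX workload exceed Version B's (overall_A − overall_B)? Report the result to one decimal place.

11.3

Version A weighted sum = 2·12 + 1·64 + 4·39 + 2·79 + 5·19 + 1·34 = 24 + 64 + 156 + 158 + 95 + 34 = 531; overall_A = 531/15 = 35.4000.
Version B weighted sum = 2·12 + 1·70 + 4·25 + 2·53 + 5·5 + 1·36 = 24 + 70 + 100 + 106 + 25 + 36 = 361; overall_B = 361/15 = 24.0667.
Difference = 35.4000 − 24.0667 = 11.3333 ≈ 11.3.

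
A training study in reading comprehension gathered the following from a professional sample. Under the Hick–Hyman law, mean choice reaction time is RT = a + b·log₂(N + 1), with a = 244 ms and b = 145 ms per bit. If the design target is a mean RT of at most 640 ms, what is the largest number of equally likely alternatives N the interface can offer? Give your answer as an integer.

Set 244 + 145·log₂(N + 1) ≤ 640.
log₂(N + 1) ≤ (640 − 244) / 145 = 2.7310.
N + 1 ≤ 2^2.7310 = 6.6392.
N ≤ 5.6392, so the largest integer N is 5.

5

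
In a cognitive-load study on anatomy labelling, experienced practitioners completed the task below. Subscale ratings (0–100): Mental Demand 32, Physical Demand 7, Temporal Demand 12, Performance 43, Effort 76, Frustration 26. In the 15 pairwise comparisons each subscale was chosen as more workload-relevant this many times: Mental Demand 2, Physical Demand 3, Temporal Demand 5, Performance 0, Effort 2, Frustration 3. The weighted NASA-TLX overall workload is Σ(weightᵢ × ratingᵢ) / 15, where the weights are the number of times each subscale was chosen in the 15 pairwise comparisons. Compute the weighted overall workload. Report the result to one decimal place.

25.0

The tallies are the weights (they sum to 15).
Weighted sum = 2·32 + 3·7 + 5·12 + 0·43 + 2·76 + 3·26
            = 64 + 21 + 60 + 0 + 152 + 78 = 375.
Overall workload = 375 / 15 = 25.0000 ≈ 25.0.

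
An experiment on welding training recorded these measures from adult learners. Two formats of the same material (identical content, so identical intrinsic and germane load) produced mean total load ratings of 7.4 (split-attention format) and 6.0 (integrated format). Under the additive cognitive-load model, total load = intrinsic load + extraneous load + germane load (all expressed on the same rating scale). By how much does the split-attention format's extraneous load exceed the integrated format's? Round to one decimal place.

Intrinsic and germane load are equal across formats, so the difference in total load equals the difference in extraneous load.
Extraneous-load difference = 7.4 − 6.0 = 1.4.

1.4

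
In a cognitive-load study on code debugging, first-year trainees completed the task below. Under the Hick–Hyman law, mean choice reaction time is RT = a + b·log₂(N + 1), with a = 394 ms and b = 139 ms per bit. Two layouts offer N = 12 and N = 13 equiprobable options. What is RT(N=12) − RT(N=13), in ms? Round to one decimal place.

RT(12) = 394 + 139·log₂(13) = 394 + 139·3.7004 = 908.3556 ms.
RT(13) = 394 + 139·log₂(14) = 394 + 139·3.8074 = 923.2286 ms.
Difference = 908.3556 − 923.2286 = -14.8730 ≈ -14.9 ms.

-14.9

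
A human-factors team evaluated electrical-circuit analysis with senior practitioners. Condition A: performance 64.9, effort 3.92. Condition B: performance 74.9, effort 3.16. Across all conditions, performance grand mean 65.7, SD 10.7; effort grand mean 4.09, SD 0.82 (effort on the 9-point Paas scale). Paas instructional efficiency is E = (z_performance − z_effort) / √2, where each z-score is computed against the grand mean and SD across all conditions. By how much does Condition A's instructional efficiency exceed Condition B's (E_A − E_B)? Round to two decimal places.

-1.32

Condition A: z_P = (64.9 − 65.7)/10.7 = -0.0748; z_E = (3.92 − 4.09)/0.82 = -0.2073; E_A = (-0.0748 − (-0.2073))/√2 = 0.0937.
Condition B: z_P = (74.9 − 65.7)/10.7 = 0.8598; z_E = (3.16 − 4.09)/0.82 = -1.1341; E_B = (0.8598 − (-1.1341))/√2 = 1.4099.
E_A − E_B = 0.0937 − 1.4099 = -1.3162 ≈ -1.32.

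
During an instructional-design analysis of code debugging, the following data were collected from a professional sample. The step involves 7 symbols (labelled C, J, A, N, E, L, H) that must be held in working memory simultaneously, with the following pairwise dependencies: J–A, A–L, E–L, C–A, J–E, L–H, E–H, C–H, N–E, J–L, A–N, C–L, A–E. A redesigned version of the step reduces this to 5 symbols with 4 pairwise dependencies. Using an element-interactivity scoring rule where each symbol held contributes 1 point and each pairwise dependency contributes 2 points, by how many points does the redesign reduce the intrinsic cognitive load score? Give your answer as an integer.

Original: 7 × 1 + 13 × 2 = 7 + 26 = 33.
Redesigned: 5 × 1 + 4 × 2 = 5 + 8 = 13.
Reduction = 33 − 13 = 20.

20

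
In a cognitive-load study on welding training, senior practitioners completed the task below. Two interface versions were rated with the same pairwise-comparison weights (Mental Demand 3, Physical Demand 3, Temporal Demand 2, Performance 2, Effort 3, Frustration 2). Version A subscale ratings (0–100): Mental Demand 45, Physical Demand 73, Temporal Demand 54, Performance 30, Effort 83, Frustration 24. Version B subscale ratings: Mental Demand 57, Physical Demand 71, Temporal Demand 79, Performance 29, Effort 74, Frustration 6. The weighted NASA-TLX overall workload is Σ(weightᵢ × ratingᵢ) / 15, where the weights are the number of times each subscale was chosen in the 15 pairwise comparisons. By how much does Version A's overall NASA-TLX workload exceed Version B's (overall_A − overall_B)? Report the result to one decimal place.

Version A weighted sum = 3·45 + 3·73 + 2·54 + 2·30 + 3·83 + 2·24 = 135 + 219 + 108 + 60 + 249 + 48 = 819; overall_A = 819/15 = 54.6000.
Version B weighted sum = 3·57 + 3·71 + 2·79 + 2·29 + 3·74 + 2·6 = 171 + 213 + 158 + 58 + 222 + 12 = 834; overall_B = 834/15 = 55.6000.
Difference = 54.6000 − 55.6000 = -1.0000 ≈ -1.0.

-1.0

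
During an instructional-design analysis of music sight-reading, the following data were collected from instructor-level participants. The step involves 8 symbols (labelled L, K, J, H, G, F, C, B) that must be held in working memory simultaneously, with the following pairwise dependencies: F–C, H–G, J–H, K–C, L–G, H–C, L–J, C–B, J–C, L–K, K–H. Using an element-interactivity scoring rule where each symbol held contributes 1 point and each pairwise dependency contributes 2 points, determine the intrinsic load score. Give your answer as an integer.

30

Count of symbols held simultaneously: 8.
Count of pairwise dependencies listed: 11.
Element contribution: 8 × 1 = 8.
Interaction contribution: 11 × 2 = 22.
Intrinsic load = 8 + 22 = 30.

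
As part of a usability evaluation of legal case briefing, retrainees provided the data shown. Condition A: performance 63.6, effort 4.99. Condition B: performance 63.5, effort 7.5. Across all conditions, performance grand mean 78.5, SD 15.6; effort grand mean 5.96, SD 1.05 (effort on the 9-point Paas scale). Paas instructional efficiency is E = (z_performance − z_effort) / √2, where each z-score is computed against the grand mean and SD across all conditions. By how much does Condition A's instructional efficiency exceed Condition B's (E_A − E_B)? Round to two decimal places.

1.69

Condition A: z_P = (63.6 − 78.5)/15.6 = -0.9551; z_E = (4.99 − 5.96)/1.05 = -0.9238; E_A = (-0.9551 − (-0.9238))/√2 = -0.0221.
Condition B: z_P = (63.5 − 78.5)/15.6 = -0.9615; z_E = (7.5 − 5.96)/1.05 = 1.4667; E_B = (-0.9615 − 1.4667)/√2 = -1.7170.
E_A − E_B = -0.0221 − (-1.7170) = 1.6949 ≈ 1.69.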